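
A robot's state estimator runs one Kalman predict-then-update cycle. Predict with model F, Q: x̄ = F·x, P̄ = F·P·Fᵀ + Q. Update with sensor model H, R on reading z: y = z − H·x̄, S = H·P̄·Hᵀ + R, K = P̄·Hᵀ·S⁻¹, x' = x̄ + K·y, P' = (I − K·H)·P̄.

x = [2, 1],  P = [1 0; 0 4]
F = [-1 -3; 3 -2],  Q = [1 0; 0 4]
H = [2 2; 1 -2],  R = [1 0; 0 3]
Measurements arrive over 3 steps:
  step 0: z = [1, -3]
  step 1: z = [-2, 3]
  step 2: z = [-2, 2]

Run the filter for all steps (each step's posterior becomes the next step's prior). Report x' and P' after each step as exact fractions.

step 0: x̄ = F·x = [-5, 4]
step 0: P̄ = F·P·Fᵀ + Q = [38 21; 21 29]
step 0: y = z − H·x̄ = [3, 10]
step 0: S = H·P̄·Hᵀ + R = [437 -82; -82 73]
step 0: K = P̄·Hᵀ·S⁻¹ = [8286/25177 7928/25177; 4266/25177 -7969/25177]
step 0: x' = x̄ + K·y = [-21747/25177, 33816/25177]
step 0: P' = (I − K·H)·P̄ = [10690/25177 -6547/25177; -6547/25177 8680/25177]
step 1: x̄ = F·x = [-79701/25177, -132873/25177]
step 1: P̄ = F·P·Fᵀ + Q = [74705/25177 65839/25177; 65839/25177 310202/25177]
step 1: y = z − H·x̄ = [374794/25177, -110514/25177]
step 1: S = H·P̄·Hᵀ + R = [2091517/25177 -1223076/25177; -1223076/25177 1127688/25177]
step 1: K = P̄·Hᵀ·S⁻¹ = [818529/2855330 2974037/11421320; 562149/2855330 -3177883/11421320]
step 1: x' = x̄ + K·y = [-235221/5710660, -6426981/5710660]
step 1: P' = (I − K·H)·P̄ = [4065409/11421320 -2428351/11421320; -2428351/11421320 3552649/11421320]
step 2: x̄ = F·x = [4879041/1427665, 12148299/5710660]
step 2: P̄ = F·P·Fᵀ + Q = [4111308/1427665 6529531/2855330; 6529531/2855330 125624769/11421320]
step 2: y = z − H·x̄ = [-37375123/2855330, 8100877/2855330]
step 2: S = H·P̄·Hᵀ + R = [213606811/2855330 -122238599/2855330; -122238599/2855330 116295251/2855330]
step 2: K = P̄·Hᵀ·S⁻¹ = [124329276/433364209 112660610/433364209; 1361350005/6933827344 -1924808359/6933827344]
step 2: x' = x̄ + K·y = [173230852/433364209, -8530066841/6933827344]
step 2: P' = (I − K·H)·P̄ = [154103702/433364209 -91939064/433364209; -91939064/433364209 4303400053/13867654688]

step 0: x' = [-21747/25177, 33816/25177], P' = [10690/25177 -6547/25177; -6547/25177 8680/25177]
step 1: x' = [-235221/5710660, -6426981/5710660], P' = [4065409/11421320 -2428351/11421320; -2428351/11421320 3552649/11421320]
step 2: x' = [173230852/433364209, -8530066841/6933827344], P' = [154103702/433364209 -91939064/433364209; -91939064/433364209 4303400053/13867654688]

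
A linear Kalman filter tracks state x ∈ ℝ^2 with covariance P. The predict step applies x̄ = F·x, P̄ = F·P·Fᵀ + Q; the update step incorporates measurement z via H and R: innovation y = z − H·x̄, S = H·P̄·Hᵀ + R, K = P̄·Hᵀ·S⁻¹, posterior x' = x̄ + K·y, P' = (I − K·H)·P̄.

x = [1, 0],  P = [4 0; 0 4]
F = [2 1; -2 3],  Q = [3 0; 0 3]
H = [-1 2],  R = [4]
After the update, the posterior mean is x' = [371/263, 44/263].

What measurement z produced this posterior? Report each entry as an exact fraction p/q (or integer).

z = [-1]

x̄ = F·x = [2, -2]
P̄ = F·P·Fᵀ + Q = [23 -4; -4 55]
S = H·P̄·Hᵀ + R = [263]
K = P̄·Hᵀ·S⁻¹ = [-31/263; 114/263]
x' − x̄ = [-155/263, 570/263] = K·y
y = (KᵀK)⁻¹·Kᵀ·(x' − x̄) = [5]
z = y + H·x̄ = [5] + [-6] = [-1]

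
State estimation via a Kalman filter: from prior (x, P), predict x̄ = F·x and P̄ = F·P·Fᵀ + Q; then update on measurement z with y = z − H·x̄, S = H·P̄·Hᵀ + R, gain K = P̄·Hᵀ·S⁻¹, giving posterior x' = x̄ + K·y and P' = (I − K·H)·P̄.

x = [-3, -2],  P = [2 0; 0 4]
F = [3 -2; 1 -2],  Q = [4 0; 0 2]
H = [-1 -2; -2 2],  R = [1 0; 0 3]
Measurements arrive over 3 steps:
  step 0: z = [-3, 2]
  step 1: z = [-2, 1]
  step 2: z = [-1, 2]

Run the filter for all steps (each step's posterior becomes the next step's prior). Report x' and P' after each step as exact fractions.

step 0: x̄ = F·x = [-5, 1]
step 0: P̄ = F·P·Fᵀ + Q = [38 22; 22 20]
step 0: y = z − H·x̄ = [-6, -10]
step 0: S = H·P̄·Hᵀ + R = [207 40; 40 59]
step 0: K = P̄·Hᵀ·S⁻¹ = [-3558/10613 -3344/10613; -3498/10613 1652/10613]
step 0: x' = x̄ + K·y = [1723/10613, 15081/10613]
step 0: P' = (I − K·H)·P̄ = [4530/10613 -486/10613; -486/10613 1992/10613]
step 1: x̄ = F·x = [-24993/10613, -28439/10613]
step 1: P̄ = F·P·Fᵀ + Q = [97022/10613 25446/10613; 25446/10613 35668/10613]
step 1: y = z − H·x̄ = [-103097/10613, 17505/10613]
step 1: S = H·P̄·Hᵀ + R = [352091/10613 102264/10613; 102264/10613 359031/10613]
step 1: K = P̄·Hᵀ·S⁻¹ = [-1208154/3641875 -3323872/10925625; -1157022/3641875 1610804/10925625]
step 1: x' = x̄ + K·y = [1332411/3641875, 2366273/3641875]
step 1: P' = (I − K·H)·P̄ = [4532026/10925625 -453782/10925625; -453782/10925625 1962424/10925625]
step 2: x̄ = F·x = [-735313/3641875, -680027/728375]
step 2: P̄ = F·P·Fᵀ + Q = [97785814/10925625 5015206/2185125; 5015206/2185125 1441924/437025]
step 2: y = z − H·x̄ = [-11177458/3641875, 12613394/3641875]
step 2: S = H·P̄·Hᵀ + R = [353207959/10925625 101531288/10925625; 101531288/10925625 367504291/10925625]
step 2: K = P̄·Hᵀ·S⁻¹ = [-3624796518/10937299981 -3326402464/10937299981; -3472499586/10937299981 1612435588/10937299981]
step 2: x' = x̄ + K·y = [-2604030315/10937299981, 6030878923/10937299981]
step 2: P' = (I − K·H)·P̄ = [4534667970/10937299981 -454935726/10937299981; -454935726/10937299981 1963717656/10937299981]

step 0: x' = [1723/10613, 15081/10613], P' = [4530/10613 -486/10613; -486/10613 1992/10613]
step 1: x' = [1332411/3641875, 2366273/3641875], P' = [4532026/10925625 -453782/10925625; -453782/10925625 1962424/10925625]
step 2: x' = [-2604030315/10937299981, 6030878923/10937299981], P' = [4534667970/10937299981 -454935726/10937299981; -454935726/10937299981 1963717656/10937299981]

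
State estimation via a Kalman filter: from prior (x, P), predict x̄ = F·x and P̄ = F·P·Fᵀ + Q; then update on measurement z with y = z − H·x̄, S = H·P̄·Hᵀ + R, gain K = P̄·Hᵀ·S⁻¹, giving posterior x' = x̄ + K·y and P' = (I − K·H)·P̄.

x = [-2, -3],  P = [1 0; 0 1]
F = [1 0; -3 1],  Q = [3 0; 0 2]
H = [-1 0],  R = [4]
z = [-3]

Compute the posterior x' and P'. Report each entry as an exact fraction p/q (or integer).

x' = [1/2, 9/8]
P' = [2 -3/2; -3/2 87/8]

x̄ = F·x = [-2, 3]
P̄ = F·P·Fᵀ + Q = [4 -3; -3 12]
y = z − H·x̄ = [-5]
S = H·P̄·Hᵀ + R = [8]
K = P̄·Hᵀ·S⁻¹ = [-1/2; 3/8]
x' = x̄ + K·y = [1/2, 9/8]
P' = (I − K·H)·P̄ = [2 -3/2; -3/2 87/8]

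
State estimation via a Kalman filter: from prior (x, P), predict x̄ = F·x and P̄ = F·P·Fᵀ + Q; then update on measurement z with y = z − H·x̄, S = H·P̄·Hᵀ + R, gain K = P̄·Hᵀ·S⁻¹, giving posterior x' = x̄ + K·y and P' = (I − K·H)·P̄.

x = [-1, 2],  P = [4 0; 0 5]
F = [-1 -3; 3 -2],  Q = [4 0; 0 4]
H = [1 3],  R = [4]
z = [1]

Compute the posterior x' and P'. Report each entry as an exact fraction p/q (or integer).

x̄ = F·x = [-5, -7]
P̄ = F·P·Fᵀ + Q = [53 18; 18 60]
y = z − H·x̄ = [27]
S = H·P̄·Hᵀ + R = [705]
K = P̄·Hᵀ·S⁻¹ = [107/705; 66/235]
x' = x̄ + K·y = [-212/235, 137/235]
P' = (I − K·H)·P̄ = [25916/705 -2832/235; -2832/235 1032/235]

x' = [-212/235, 137/235]
P' = [25916/705 -2832/235; -2832/235 1032/235]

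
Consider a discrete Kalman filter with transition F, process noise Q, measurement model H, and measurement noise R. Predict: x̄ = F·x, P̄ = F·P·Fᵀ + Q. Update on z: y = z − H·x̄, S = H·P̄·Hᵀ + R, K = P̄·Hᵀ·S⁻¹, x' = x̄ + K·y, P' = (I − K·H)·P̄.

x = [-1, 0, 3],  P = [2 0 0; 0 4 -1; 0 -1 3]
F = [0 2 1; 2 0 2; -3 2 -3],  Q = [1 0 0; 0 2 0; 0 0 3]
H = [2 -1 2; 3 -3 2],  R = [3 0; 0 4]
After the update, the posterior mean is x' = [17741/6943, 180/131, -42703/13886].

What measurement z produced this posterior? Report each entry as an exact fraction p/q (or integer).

z = [-3, -2]

x̄ = F·x = [3, 4, -6]
P̄ = F·P·Fᵀ + Q = [16 2 11; 2 22 -34; 11 -34 76]
S = H·P̄·Hᵀ + R = [609 830; 830 1154]
K = P̄·Hᵀ·S⁻¹ = [3444/6943 -2092/6943; 66/131 -62/131; 911/6943 2143/13886]
x' − x̄ = [-3088/6943, -344/131, 40613/13886] = K·y
y = (KᵀK)⁻¹·Kᵀ·(x' − x̄) = [7, 13]
z = y + H·x̄ = [7, 13] + [-10, -15] = [-3, -2]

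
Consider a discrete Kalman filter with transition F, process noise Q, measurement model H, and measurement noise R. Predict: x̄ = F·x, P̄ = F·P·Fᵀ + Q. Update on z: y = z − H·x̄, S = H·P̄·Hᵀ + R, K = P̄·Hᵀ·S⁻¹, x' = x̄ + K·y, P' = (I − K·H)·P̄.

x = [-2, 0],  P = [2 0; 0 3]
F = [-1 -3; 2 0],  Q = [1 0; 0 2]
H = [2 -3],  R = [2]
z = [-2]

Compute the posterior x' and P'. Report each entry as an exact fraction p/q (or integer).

x' = [-194/65, -89/65]
P' = [654/65 424/65; 424/65 289/65]

x̄ = F·x = [2, -4]
P̄ = F·P·Fᵀ + Q = [30 -4; -4 10]
y = z − H·x̄ = [-18]
S = H·P̄·Hᵀ + R = [260]
K = P̄·Hᵀ·S⁻¹ = [18/65; -19/130]
x' = x̄ + K·y = [-194/65, -89/65]
P' = (I − K·H)·P̄ = [654/65 424/65; 424/65 289/65]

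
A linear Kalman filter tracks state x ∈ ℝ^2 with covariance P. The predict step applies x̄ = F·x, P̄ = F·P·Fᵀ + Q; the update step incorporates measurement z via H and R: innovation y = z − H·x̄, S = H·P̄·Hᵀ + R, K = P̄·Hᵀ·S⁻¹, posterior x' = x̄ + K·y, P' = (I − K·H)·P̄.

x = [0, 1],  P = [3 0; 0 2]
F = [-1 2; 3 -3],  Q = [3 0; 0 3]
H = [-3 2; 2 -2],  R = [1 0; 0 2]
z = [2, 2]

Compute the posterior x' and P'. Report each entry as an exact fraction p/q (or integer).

x' = [-1746/1241, -1869/1241]
P' = [1400/1241 1827/1241; 1827/1241 2589/1241]

x̄ = F·x = [2, -3]
P̄ = F·P·Fᵀ + Q = [14 -21; -21 48]
y = z − H·x̄ = [14, -8]
S = H·P̄·Hᵀ + R = [571 -486; -486 418]
K = P̄·Hᵀ·S⁻¹ = [-546/1241 -427/1241; -303/1241 -762/1241]
x' = x̄ + K·y = [-1746/1241, -1869/1241]
P' = (I − K·H)·P̄ = [1400/1241 1827/1241; 1827/1241 2589/1241]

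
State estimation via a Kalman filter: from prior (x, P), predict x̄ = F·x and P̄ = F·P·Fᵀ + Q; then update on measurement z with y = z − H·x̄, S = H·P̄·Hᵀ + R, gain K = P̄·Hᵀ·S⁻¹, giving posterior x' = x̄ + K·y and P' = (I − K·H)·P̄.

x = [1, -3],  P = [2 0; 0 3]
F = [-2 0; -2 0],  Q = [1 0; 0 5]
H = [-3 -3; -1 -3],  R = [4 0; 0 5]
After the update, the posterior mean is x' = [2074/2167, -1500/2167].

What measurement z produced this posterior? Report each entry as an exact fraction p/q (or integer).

z = [-2, 3]

x̄ = F·x = [-2, -2]
P̄ = F·P·Fᵀ + Q = [9 8; 8 13]
S = H·P̄·Hᵀ + R = [346 240; 240 179]
K = P̄·Hᵀ·S⁻¹ = [-1209/4334 411/2167; 3/4334 -571/2167]
x' − x̄ = [6408/2167, 2834/2167] = K·y
y = (KᵀK)⁻¹·Kᵀ·(x' − x̄) = [-14, -5]
z = y + H·x̄ = [-14, -5] + [12, 8] = [-2, 3]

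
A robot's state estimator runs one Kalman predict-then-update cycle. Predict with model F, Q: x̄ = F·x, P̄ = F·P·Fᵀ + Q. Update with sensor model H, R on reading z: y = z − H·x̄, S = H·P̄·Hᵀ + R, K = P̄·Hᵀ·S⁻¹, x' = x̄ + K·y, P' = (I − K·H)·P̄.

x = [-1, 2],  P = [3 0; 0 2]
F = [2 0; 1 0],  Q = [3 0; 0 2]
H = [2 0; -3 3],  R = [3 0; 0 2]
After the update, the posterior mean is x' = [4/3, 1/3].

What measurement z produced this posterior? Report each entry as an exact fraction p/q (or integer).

x̄ = F·x = [-2, -1]
P̄ = F·P·Fᵀ + Q = [15 6; 6 5]
S = H·P̄·Hᵀ + R = [63 -54; -54 74]
K = P̄·Hᵀ·S⁻¹ = [127/291 -9/194; 121/291 51/194]
x' − x̄ = [10/3, 4/3] = K·y
y = (KᵀK)⁻¹·Kᵀ·(x' − x̄) = [7, -6]
z = y + H·x̄ = [7, -6] + [-4, 3] = [3, -3]

z = [3, -3]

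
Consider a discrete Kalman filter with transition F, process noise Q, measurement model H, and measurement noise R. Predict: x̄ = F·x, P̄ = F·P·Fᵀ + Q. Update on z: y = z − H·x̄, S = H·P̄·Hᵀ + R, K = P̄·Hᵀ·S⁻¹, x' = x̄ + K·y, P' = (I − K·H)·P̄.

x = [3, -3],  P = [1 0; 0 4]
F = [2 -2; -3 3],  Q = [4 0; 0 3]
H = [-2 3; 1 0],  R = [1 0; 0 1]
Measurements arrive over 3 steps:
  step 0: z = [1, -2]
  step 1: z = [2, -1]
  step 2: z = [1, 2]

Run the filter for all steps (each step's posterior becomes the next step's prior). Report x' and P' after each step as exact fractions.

step 0: x' = [-4818/3181, -2166/3181], P' = [2292/3181 1482/3181; 1482/3181 1308/3181]
step 1: x' = [-84388/110127, 30381/146836], P' = [79196/110127 17016/36709; 17016/36709 119589/293672]
step 2: x' = [352547378/243656531, 320810103/243656531], P' = [175221004/243656531 112943046/243656531; 112943046/243656531 99220191/243656531]

step 0: x̄ = F·x = [12, -18]
step 0: P̄ = F·P·Fᵀ + Q = [24 -30; -30 48]
step 0: y = z − H·x̄ = [79, -14]
step 0: S = H·P̄·Hᵀ + R = [889 -138; -138 25]
step 0: K = P̄·Hᵀ·S⁻¹ = [-138/3181 2292/3181; 960/3181 1482/3181]
step 0: x' = x̄ + K·y = [-4818/3181, -2166/3181]
step 0: P' = (I − K·H)·P̄ = [2292/3181 1482/3181; 1482/3181 1308/3181]
step 1: x̄ = F·x = [-5304/3181, 7956/3181]
step 1: P̄ = F·P·Fᵀ + Q = [15268/3181 -3816/3181; -3816/3181 15267/3181]
step 1: y = z − H·x̄ = [-28114/3181, 2123/3181]
step 1: S = H·P̄·Hᵀ + R = [247448/3181 -41984/3181; -41984/3181 18449/3181]
step 1: K = P̄·Hᵀ·S⁻¹ = [-5248/110127 79196/110127; 86511/293672 17016/36709]
step 1: x' = x̄ + K·y = [-84388/110127, 30381/146836]
step 1: P' = (I − K·H)·P̄ = [79196/110127 17016/36709; 17016/36709 119589/293672]
step 2: x̄ = F·x = [-428695/220254, 428695/146836]
step 2: P̄ = F·P·Fᵀ + Q = [1056583/220254 -175567/146836; -175567/146836 1407717/293672]
step 2: y = z − H·x̄ = [-5132527/440508, 869203/220254]
step 2: S = H·P̄·Hᵀ + R = [68435527/881016 -5806435/440508; -5806435/440508 1276837/220254]
step 2: K = P̄·Hᵀ·S⁻¹ = [-11612870/243656531 175221004/243656531; 71774481/243656531 112943046/243656531]
step 2: x' = x̄ + K·y = [352547378/243656531, 320810103/243656531]
step 2: P' = (I − K·H)·P̄ = [175221004/243656531 112943046/243656531; 112943046/243656531 99220191/243656531]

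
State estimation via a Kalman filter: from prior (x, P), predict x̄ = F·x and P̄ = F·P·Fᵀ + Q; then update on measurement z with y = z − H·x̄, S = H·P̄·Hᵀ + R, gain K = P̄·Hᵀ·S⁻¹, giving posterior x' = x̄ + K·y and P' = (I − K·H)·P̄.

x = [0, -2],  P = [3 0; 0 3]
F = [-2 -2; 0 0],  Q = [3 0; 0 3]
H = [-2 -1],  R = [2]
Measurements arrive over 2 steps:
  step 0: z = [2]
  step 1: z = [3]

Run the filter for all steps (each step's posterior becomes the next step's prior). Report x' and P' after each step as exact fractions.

step 0: x' = [-88/113, -30/113], P' = [135/113 -162/113; -162/113 330/113]
step 1: x' = [-4238/4177, -2433/4177], P' = [4515/4177 -5418/4177; -5418/4177 11514/4177]

step 0: x̄ = F·x = [4, 0]
step 0: P̄ = F·P·Fᵀ + Q = [27 0; 0 3]
step 0: y = z − H·x̄ = [10]
step 0: S = H·P̄·Hᵀ + R = [113]
step 0: K = P̄·Hᵀ·S⁻¹ = [-54/113; -3/113]
step 0: x' = x̄ + K·y = [-88/113, -30/113]
step 0: P' = (I − K·H)·P̄ = [135/113 -162/113; -162/113 330/113]
step 1: x̄ = F·x = [236/113, 0]
step 1: P̄ = F·P·Fᵀ + Q = [903/113 0; 0 3]
step 1: y = z − H·x̄ = [811/113]
step 1: S = H·P̄·Hᵀ + R = [4177/113]
step 1: K = P̄·Hᵀ·S⁻¹ = [-1806/4177; -339/4177]
step 1: x' = x̄ + K·y = [-4238/4177, -2433/4177]
step 1: P' = (I − K·H)·P̄ = [4515/4177 -5418/4177; -5418/4177 11514/4177]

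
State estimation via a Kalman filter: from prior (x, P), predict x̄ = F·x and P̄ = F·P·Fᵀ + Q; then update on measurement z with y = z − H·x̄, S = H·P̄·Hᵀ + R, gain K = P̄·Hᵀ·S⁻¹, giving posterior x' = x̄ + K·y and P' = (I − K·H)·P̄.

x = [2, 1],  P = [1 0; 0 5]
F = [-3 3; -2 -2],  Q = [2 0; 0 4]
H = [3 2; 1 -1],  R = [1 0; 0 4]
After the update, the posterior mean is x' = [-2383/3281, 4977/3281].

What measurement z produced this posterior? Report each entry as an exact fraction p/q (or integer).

x̄ = F·x = [-3, -6]
P̄ = F·P·Fᵀ + Q = [56 -24; -24 28]
S = H·P̄·Hᵀ + R = [329 136; 136 136]
K = P̄·Hᵀ·S⁻¹ = [40/193 1250/3281; 36/193 -3733/6562]
x' − x̄ = [7460/3281, 24663/3281] = K·y
y = (KᵀK)⁻¹·Kᵀ·(x' − x̄) = [22, -6]
z = y + H·x̄ = [22, -6] + [-21, 3] = [1, -3]

z = [1, -3]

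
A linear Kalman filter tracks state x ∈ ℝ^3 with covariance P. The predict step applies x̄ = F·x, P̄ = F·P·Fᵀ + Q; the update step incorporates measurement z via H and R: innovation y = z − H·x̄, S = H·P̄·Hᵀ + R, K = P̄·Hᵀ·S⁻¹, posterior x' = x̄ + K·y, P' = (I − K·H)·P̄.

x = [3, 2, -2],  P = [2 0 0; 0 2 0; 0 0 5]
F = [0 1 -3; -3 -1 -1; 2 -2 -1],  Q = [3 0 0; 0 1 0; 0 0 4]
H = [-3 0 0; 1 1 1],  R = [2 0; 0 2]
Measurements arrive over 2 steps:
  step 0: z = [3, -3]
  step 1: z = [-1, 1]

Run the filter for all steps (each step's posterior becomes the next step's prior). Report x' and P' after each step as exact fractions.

step 0: x̄ = F·x = [8, -9, 4]
step 0: P̄ = F·P·Fᵀ + Q = [50 13 11; 13 26 -3; 11 -3 25]
step 0: y = z − H·x̄ = [27, -6]
step 0: S = H·P̄·Hᵀ + R = [452 -222; -222 145]
step 0: K = P̄·Hᵀ·S⁻¹ = [-2661/8128 37/4064; 2337/16256 3807/8128; 2541/16256 3795/8128]
step 0: x' = x̄ + K·y = [-7267/8128, -128889/16256, 88091/16256]
step 0: P' = (I − K·H)·P̄ = [887/4064 -779/8128 -847/8128; -779/8128 239695/16256 -222909/16256; -847/8128 -222909/16256 239783/16256]
step 1: x̄ = F·x = [-196581/8128, 5275/1016, 140619/16256]
step 1: P̄ = F·P·Fᵀ + Q = [945991/4064 727/508 -433769/8128; 727/508 487/127 1327/1016; -433769/8128 1327/1016 405383/16256]
step 1: y = z − H·x̄ = [-597871/8128, 184399/16256]
step 1: S = H·P̄·Hᵀ + R = [8522047/4064 -4409535/8128; -4409535/8128 2638111/16256]
step 1: K = P̄·Hᵀ·S⁻¹ = [-247429827/747565703 5879380/747565703; 46631388/747565703 186159496/747565703; 183160299/747565703 487350451/747565703]
step 1: x' = x̄ + K·y = [186513353/747565703, 2562934368/747565703, -1477828792/747565703]
step 1: P' = (I − K·H)·P̄ = [164953218/747565703 -31087592/747565703 -122106866/747565703; -31087592/747565703 1843440097/747565703 -1440033513/747565703; -122106866/747565703 -1440033513/747565703 2536841281/747565703]

step 0: x' = [-7267/8128, -128889/16256, 88091/16256], P' = [887/4064 -779/8128 -847/8128; -779/8128 239695/16256 -222909/16256; -847/8128 -222909/16256 239783/16256]
step 1: x' = [186513353/747565703, 2562934368/747565703, -1477828792/747565703], P' = [164953218/747565703 -31087592/747565703 -122106866/747565703; -31087592/747565703 1843440097/747565703 -1440033513/747565703; -122106866/747565703 -1440033513/747565703 2536841281/747565703]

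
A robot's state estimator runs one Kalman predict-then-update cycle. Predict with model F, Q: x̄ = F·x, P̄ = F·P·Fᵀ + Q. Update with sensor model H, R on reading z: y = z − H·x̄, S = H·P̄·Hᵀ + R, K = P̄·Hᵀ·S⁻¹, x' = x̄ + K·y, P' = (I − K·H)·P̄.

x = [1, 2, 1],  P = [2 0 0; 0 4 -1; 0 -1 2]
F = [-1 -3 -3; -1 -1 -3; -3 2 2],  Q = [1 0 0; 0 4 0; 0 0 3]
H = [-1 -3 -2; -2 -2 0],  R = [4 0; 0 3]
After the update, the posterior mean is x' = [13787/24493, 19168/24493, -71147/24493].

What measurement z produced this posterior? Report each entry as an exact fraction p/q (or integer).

z = [3, -3]

x̄ = F·x = [-10, -6, 3]
P̄ = F·P·Fᵀ + Q = [39 20 -18; 20 22 -6; -18 -6 37]
S = H·P̄·Hᵀ + R = [365 274; 274 407]
K = P̄·Hᵀ·S⁻¹ = [6691/73479 -25808/73479; -7102/73479 -10384/73479; -28618/73479 27932/73479]
x' − x̄ = [258717/24493, 166126/24493, -144626/24493] = K·y
y = (KᵀK)⁻¹·Kᵀ·(x' − x̄) = [-19, -35]
z = y + H·x̄ = [-19, -35] + [22, 32] = [3, -3]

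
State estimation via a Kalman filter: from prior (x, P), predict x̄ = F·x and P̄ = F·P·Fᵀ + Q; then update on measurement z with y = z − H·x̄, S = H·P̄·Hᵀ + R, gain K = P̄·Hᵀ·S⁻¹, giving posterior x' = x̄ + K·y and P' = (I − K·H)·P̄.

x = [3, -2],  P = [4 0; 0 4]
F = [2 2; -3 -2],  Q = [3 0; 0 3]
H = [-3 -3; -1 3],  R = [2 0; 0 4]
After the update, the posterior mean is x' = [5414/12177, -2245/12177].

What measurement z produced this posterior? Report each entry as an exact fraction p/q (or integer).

x̄ = F·x = [2, -5]
P̄ = F·P·Fᵀ + Q = [35 -40; -40 55]
S = H·P̄·Hᵀ + R = [92 -150; -150 774]
K = P̄·Hᵀ·S⁻¹ = [-970/4059 -6005/24354; -340/4059 6055/24354]
x' − x̄ = [-18940/12177, 58640/12177] = K·y
y = (KᵀK)⁻¹·Kᵀ·(x' − x̄) = [-10, 16]
z = y + H·x̄ = [-10, 16] + [9, -17] = [-1, -1]

z = [-1, -1]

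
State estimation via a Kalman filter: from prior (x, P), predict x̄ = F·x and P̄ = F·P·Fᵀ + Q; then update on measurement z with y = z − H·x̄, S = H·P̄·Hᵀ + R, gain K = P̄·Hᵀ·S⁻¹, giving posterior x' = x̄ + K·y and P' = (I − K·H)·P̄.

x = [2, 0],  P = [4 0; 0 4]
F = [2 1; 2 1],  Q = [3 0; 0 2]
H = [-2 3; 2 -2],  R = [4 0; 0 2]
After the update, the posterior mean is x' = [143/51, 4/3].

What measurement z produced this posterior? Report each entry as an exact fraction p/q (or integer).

z = [-2, 3]

x̄ = F·x = [4, 4]
P̄ = F·P·Fᵀ + Q = [23 20; 20 22]
S = H·P̄·Hᵀ + R = [54 -24; -24 22]
K = P̄·Hᵀ·S⁻¹ = [113/153 55/51; 7/9 2/3]
x' − x̄ = [-61/51, -8/3] = K·y
y = (KᵀK)⁻¹·Kᵀ·(x' − x̄) = [-6, 3]
z = y + H·x̄ = [-6, 3] + [4, 0] = [-2, 3]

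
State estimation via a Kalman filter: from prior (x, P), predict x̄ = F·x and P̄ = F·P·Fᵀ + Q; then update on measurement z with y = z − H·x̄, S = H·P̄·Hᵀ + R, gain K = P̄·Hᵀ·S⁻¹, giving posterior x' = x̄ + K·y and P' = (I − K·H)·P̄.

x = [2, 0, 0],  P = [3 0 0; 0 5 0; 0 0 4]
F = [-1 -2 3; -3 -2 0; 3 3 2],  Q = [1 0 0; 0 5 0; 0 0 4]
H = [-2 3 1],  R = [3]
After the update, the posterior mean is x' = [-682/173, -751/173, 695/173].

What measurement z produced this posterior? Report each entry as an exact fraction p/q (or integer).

z = [-1]

x̄ = F·x = [-2, -6, 6]
P̄ = F·P·Fᵀ + Q = [60 29 -15; 29 52 -57; -15 -57 92]
S = H·P̄·Hᵀ + R = [173]
K = P̄·Hᵀ·S⁻¹ = [-48/173; 41/173; -49/173]
x' − x̄ = [-336/173, 287/173, -343/173] = K·y
y = (KᵀK)⁻¹·Kᵀ·(x' − x̄) = [7]
z = y + H·x̄ = [7] + [-8] = [-1]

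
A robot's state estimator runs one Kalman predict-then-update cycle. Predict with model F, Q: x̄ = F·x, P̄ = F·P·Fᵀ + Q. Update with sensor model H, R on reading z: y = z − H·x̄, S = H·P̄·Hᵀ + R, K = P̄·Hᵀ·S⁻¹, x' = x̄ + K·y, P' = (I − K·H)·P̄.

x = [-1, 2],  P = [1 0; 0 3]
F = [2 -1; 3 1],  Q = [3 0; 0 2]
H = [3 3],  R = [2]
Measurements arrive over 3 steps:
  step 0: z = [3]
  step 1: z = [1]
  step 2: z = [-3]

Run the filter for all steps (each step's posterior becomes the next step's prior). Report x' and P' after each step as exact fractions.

step 0: x' = [-193/136, 19/8], P' = [1199/272 -69/16; -69/16 71/16]
step 1: x' = [-224698/282559, 314843/282559], P' = [423090/282559 -385748/282559; -385748/282559 411076/282559]
step 2: x' = [-8130962/8344271, -342683/8344271], P' = [161304246/108475523 -147289612/108475523; -147289612/108475523 157255068/108475523]

step 0: x̄ = F·x = [-4, -1]
step 0: P̄ = F·P·Fᵀ + Q = [10 3; 3 14]
step 0: y = z − H·x̄ = [18]
step 0: S = H·P̄·Hᵀ + R = [272]
step 0: K = P̄·Hᵀ·S⁻¹ = [39/272; 3/16]
step 0: x' = x̄ + K·y = [-193/136, 19/8]
step 0: P' = (I − K·H)·P̄ = [1199/272 -69/16; -69/16 71/16]
step 1: x̄ = F·x = [-709/136, -32/17]
step 1: P̄ = F·P·Fᵀ + Q = [11511/272 895/34; 895/34 344/17]
step 1: y = z − H·x̄ = [3031/136]
step 1: S = H·P̄·Hᵀ + R = [282559/272]
step 1: K = P̄·Hᵀ·S⁻¹ = [56013/282559; 37992/282559]
step 1: x' = x̄ + K·y = [-224698/282559, 314843/282559]
step 1: P' = (I − K·H)·P̄ = [423090/282559 -385748/282559; -385748/282559 411076/282559]
step 2: x̄ = F·x = [-764239/282559, -359251/282559]
step 2: P̄ = F·P·Fᵀ + Q = [4494105/282559 2513212/282559; 2513212/282559 2469516/282559]
step 2: y = z − H·x̄ = [2522793/282559]
step 2: S = H·P̄·Hᵀ + R = [108475523/282559]
step 2: K = P̄·Hᵀ·S⁻¹ = [21021951/108475523; 14948184/108475523]
step 2: x' = x̄ + K·y = [-8130962/8344271, -342683/8344271]
step 2: P' = (I − K·H)·P̄ = [161304246/108475523 -147289612/108475523; -147289612/108475523 157255068/108475523]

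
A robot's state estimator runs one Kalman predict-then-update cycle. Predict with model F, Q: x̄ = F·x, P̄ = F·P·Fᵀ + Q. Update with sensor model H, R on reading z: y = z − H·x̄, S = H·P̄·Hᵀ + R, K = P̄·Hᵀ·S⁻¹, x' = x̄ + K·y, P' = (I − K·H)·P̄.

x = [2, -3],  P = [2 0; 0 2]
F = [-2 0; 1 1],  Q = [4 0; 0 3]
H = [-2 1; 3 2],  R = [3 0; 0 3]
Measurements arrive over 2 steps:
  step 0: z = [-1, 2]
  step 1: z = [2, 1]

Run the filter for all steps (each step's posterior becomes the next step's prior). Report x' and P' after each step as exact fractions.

step 0: x̄ = F·x = [-4, -1]
step 0: P̄ = F·P·Fᵀ + Q = [12 -4; -4 7]
step 0: y = z − H·x̄ = [-8, 16]
step 0: S = H·P̄·Hᵀ + R = [74 -54; -54 91]
step 0: K = P̄·Hᵀ·S⁻¹ = [-518/1909 280/1909; 1473/3818 479/1909]
step 0: x' = x̄ + K·y = [988/1909, -137/1909]
step 0: P' = (I − K·H)·P̄ = [564/1909 -426/1909; -426/1909 2715/3818]
step 1: x̄ = F·x = [-1976/1909, 37/83]
step 1: P̄ = F·P·Fᵀ + Q = [9892/1909 -12/83; -12/83 591/166]
step 1: y = z − H·x̄ = [-985/1909, 6135/1909]
step 1: S = H·P̄·Hᵀ + R = [106391/3818 -45483/1909; -45483/1909 118629/1909]
step 1: K = P̄·Hᵀ·S⁻¹ = [-122816/493781 222412/1481343; 169063/493781 353858/1481343]
step 1: x' = x̄ + K·y = [-209484/493781, 511954/493781]
step 1: P' = (I − K·H)·P̄ = [137044/493781 -94360/493781; -94360/493781 318469/493781]

step 0: x' = [988/1909, -137/1909], P' = [564/1909 -426/1909; -426/1909 2715/3818]
step 1: x' = [-209484/493781, 511954/493781], P' = [137044/493781 -94360/493781; -94360/493781 318469/493781]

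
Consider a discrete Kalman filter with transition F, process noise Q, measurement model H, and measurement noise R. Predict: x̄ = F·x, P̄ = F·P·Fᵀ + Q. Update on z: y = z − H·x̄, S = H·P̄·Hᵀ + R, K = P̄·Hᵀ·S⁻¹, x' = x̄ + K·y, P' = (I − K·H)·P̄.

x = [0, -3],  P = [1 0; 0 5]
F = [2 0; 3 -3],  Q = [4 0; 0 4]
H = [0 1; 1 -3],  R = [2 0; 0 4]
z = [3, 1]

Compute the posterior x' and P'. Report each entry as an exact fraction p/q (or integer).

x̄ = F·x = [0, 9]
P̄ = F·P·Fᵀ + Q = [8 6; 6 58]
y = z − H·x̄ = [-6, 28]
S = H·P̄·Hᵀ + R = [60 -168; -168 498]
K = P̄·Hᵀ·S⁻¹ = [109/138 17/69; 55/138 -14/69]
x' = x̄ + K·y = [149/69, 64/69]
P' = (I − K·H)·P̄ = [395/69 109/69; 109/69 55/69]

x' = [149/69, 64/69]
P' = [395/69 109/69; 109/69 55/69]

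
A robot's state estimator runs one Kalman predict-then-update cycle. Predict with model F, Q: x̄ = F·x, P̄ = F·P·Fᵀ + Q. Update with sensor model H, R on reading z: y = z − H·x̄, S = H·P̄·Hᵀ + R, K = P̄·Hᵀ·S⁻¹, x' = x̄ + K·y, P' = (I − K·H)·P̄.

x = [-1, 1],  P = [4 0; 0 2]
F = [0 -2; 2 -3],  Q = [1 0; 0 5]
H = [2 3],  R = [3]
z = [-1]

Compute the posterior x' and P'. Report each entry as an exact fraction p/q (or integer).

x' = [-16/89, -22/89]
P' = [315/89 -201/89; -201/89 315/178]

x̄ = F·x = [-2, -5]
P̄ = F·P·Fᵀ + Q = [9 12; 12 39]
y = z − H·x̄ = [18]
S = H·P̄·Hᵀ + R = [534]
K = P̄·Hᵀ·S⁻¹ = [9/89; 47/178]
x' = x̄ + K·y = [-16/89, -22/89]
P' = (I − K·H)·P̄ = [315/89 -201/89; -201/89 315/178]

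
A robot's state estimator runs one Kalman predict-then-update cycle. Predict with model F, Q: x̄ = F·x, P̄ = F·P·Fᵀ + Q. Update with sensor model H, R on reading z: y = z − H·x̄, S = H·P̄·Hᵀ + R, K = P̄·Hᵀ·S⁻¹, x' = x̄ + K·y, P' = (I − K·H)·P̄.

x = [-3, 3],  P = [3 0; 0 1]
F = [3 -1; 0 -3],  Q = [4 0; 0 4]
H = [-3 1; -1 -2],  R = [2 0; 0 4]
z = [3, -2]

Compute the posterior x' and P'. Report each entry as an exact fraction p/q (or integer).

x̄ = F·x = [-12, -9]
P̄ = F·P·Fᵀ + Q = [32 3; 3 13]
y = z − H·x̄ = [-24, -32]
S = H·P̄·Hᵀ + R = [285 85; 85 100]
K = P̄·Hᵀ·S⁻¹ = [-1214/4255 -117/851; 573/4255 -1721/4255]
x' = x̄ + K·y = [-3204/4255, 605/851]
P' = (I − K·H)·P̄ = [1028/4255 656/4255; 656/4255 3114/4255]

x' = [-3204/4255, 605/851]
P' = [1028/4255 656/4255; 656/4255 3114/4255]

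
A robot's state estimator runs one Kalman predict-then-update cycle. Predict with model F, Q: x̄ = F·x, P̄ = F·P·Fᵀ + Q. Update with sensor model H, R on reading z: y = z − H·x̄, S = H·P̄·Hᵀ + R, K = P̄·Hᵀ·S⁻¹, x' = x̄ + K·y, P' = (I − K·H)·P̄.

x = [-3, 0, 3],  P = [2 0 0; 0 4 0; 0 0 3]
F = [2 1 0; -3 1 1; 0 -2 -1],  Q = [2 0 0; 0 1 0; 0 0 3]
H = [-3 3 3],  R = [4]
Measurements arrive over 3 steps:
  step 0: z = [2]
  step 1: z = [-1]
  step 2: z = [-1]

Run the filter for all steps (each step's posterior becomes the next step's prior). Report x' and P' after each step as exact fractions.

step 0: x' = [-21/326, 4857/652, -4407/652], P' = [257/163 497/326 -43/326; 497/326 12191/652 -11105/652; -43/326 -11105/652 11095/652]
step 1: x' = [45963/55432, 686979/221728, -586323/221728], P' = [47375/27716 62563/55432 20959/55432; 62563/55432 1070925/221728 -805349/221728; 20959/55432 -805349/221728 927205/221728]
step 2: x' = [349011225/726935536, 49728999/90866942, -326641551/726935536], P' = [1131560881/726935536 54752647/90866942 555498521/726935536; 54752647/90866942 137923471/45433471 -210680999/90866942; 555498521/726935536 -210680999/90866942 2341104689/726935536]

step 0: x̄ = F·x = [-6, 12, -3]
step 0: P̄ = F·P·Fᵀ + Q = [14 -8 -8; -8 26 -11; -8 -11 22]
step 0: y = z − H·x̄ = [-43]
step 0: S = H·P̄·Hᵀ + R = [652]
step 0: K = P̄·Hᵀ·S⁻¹ = [-45/326; 69/652; 57/652]
step 0: x' = x̄ + K·y = [-21/326, 4857/652, -4407/652]
step 0: P' = (I − K·H)·P̄ = [257/163 497/326 -43/326; 497/326 12191/652 -11105/652; -43/326 -11105/652 11095/652]
step 1: x̄ = F·x = [4773/652, 144/163, -5307/652]
step 1: P̄ = F·P·Fᵀ + Q = [21583/652 -1562/163 -17081/652; -1562/163 1383/163 886/163; -17081/652 886/163 17395/652]
step 1: y = z − H·x̄ = [6965/163]
step 1: S = H·P̄·Hᵀ + R = [221728/163]
step 1: K = P̄·Hᵀ·S⁻¹ = [-8421/55432; 11493/221728; 28515/221728]
step 1: x' = x̄ + K·y = [45963/55432, 686979/221728, -586323/221728]
step 1: P' = (I − K·H)·P̄ = [47375/27716 62563/55432 20959/55432; 62563/55432 1070925/221728 -805349/221728; 20959/55432 -805349/221728 927205/221728]
step 2: x̄ = F·x = [1054683/221728, -112725/55432, -787635/221728]
step 2: P̄ = F·P·Fᵀ + Q = [4031389/221728 -522751/55432 -2505181/221728; -522751/55432 125977/13858 275003/55432; -2505181/221728 275003/55432 2654693/221728]
step 2: y = z − H·x̄ = [3328963/110864]
step 2: S = H·P̄·Hᵀ + R = [45433471/55432]
step 2: K = P̄·Hᵀ·S⁻¹ = [-12941361/90866942; 3904986/45433471; 9389829/90866942]
step 2: x' = x̄ + K·y = [349011225/726935536, 49728999/90866942, -326641551/726935536]
step 2: P' = (I − K·H)·P̄ = [1131560881/726935536 54752647/90866942 555498521/726935536; 54752647/90866942 137923471/45433471 -210680999/90866942; 555498521/726935536 -210680999/90866942 2341104689/726935536]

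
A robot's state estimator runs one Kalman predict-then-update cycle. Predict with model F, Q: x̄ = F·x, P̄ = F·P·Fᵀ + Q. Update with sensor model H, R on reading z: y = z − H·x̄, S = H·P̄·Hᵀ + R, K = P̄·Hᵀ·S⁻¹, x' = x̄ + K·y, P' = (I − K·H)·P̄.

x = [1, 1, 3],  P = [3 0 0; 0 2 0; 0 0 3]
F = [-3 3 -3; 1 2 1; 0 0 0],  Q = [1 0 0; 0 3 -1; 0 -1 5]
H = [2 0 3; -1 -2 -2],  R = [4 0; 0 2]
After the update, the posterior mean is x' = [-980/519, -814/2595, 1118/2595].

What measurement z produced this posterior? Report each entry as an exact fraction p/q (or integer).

z = [-2, 2]

x̄ = F·x = [-9, 6, 0]
P̄ = F·P·Fᵀ + Q = [73 -6 0; -6 17 -1; 0 -1 5]
S = H·P̄·Hᵀ + R = [341 -146; -146 131]
K = P̄·Hᵀ·S⁻¹ = [2044/4671 103/4671; -5761/23355 -11056/23355; 797/23355 -538/23355]
x' − x̄ = [3691/519, -16384/2595, 1118/2595] = K·y
y = (KᵀK)⁻¹·Kᵀ·(x' − x̄) = [16, 5]
z = y + H·x̄ = [16, 5] + [-18, -3] = [-2, 2]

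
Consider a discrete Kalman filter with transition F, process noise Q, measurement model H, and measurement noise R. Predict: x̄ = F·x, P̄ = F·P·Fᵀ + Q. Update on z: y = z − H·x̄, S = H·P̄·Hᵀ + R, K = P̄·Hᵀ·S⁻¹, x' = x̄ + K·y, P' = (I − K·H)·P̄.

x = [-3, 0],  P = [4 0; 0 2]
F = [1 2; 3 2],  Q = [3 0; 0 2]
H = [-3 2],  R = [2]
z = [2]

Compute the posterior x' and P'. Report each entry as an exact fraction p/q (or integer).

x' = [-298/81, -377/81]
P' = [1190/81 1780/81; 1780/81 2702/81]

x̄ = F·x = [-3, -9]
P̄ = F·P·Fᵀ + Q = [15 20; 20 46]
y = z − H·x̄ = [11]
S = H·P̄·Hᵀ + R = [81]
K = P̄·Hᵀ·S⁻¹ = [-5/81; 32/81]
x' = x̄ + K·y = [-298/81, -377/81]
P' = (I − K·H)·P̄ = [1190/81 1780/81; 1780/81 2702/81]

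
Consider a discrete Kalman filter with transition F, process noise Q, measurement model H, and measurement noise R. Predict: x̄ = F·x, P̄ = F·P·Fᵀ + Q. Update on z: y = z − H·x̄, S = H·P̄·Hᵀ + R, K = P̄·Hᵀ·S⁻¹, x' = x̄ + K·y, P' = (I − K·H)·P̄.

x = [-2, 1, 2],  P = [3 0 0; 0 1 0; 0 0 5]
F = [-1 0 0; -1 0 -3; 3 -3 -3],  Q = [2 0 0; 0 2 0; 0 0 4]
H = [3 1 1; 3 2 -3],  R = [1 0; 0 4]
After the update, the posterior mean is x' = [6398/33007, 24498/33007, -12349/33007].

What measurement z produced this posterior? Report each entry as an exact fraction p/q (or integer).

z = [1, 3]

x̄ = F·x = [2, -4, -15]
P̄ = F·P·Fᵀ + Q = [5 3 -9; 3 50 36; -9 36 85]
S = H·P̄·Hᵀ + R = [217 -65; -65 780]
K = P̄·Hᵀ·S⁻¹ = [156/2539 11001/165035; 1141/2539 6392/165035; 918/2539 -7892/33007]
x' − x̄ = [-59616/33007, 156526/33007, 482756/33007] = K·y
y = (KᵀK)⁻¹·Kᵀ·(x' − x̄) = [14, -40]
z = y + H·x̄ = [14, -40] + [-13, 43] = [1, 3]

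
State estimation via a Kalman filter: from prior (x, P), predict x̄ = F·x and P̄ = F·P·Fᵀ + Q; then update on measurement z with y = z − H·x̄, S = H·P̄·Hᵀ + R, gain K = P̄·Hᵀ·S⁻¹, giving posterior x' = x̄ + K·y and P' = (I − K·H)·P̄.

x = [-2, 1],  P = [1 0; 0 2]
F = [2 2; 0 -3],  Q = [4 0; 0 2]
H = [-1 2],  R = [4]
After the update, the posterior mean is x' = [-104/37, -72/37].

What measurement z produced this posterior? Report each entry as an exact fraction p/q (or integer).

z = [-1]

x̄ = F·x = [-2, -3]
P̄ = F·P·Fᵀ + Q = [16 -12; -12 20]
S = H·P̄·Hᵀ + R = [148]
K = P̄·Hᵀ·S⁻¹ = [-10/37; 13/37]
x' − x̄ = [-30/37, 39/37] = K·y
y = (KᵀK)⁻¹·Kᵀ·(x' − x̄) = [3]
z = y + H·x̄ = [3] + [-4] = [-1]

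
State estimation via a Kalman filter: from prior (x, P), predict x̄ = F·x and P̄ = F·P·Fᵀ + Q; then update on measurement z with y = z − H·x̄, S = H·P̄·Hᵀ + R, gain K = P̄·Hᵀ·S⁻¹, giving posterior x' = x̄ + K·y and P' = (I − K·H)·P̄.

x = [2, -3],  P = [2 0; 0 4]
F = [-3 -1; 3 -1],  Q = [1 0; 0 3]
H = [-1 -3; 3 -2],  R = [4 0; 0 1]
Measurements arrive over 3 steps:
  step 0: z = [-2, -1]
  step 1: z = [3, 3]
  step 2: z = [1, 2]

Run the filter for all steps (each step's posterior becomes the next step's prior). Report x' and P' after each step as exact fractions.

step 0: x̄ = F·x = [-3, 9]
step 0: P̄ = F·P·Fᵀ + Q = [23 -14; -14 25]
step 0: y = z − H·x̄ = [22, 26]
step 0: S = H·P̄·Hᵀ + R = [168 179; 179 476]
step 0: K = P̄·Hᵀ·S⁻¹ = [-8319/47927 12895/47927; -12568/47927 -4537/47927]
step 0: x' = x̄ + K·y = [8471/47927, 36885/47927]
step 0: P' = (I − K·H)·P̄ = [9567/47927 7903/47927; 7903/47927 14123/47927]
step 1: x̄ = F·x = [-62298/47927, -11472/47927]
step 1: P̄ = F·P·Fᵀ + Q = [195571/47927 -71980/47927; -71980/47927 196589/47927]
step 1: y = z − H·x̄ = [47067/47927, 307731/47927]
step 1: S = H·P̄·Hᵀ + R = [1724700/47927 1096681/47927; 1096681/47927 3458182/47927]
step 1: K = P̄·Hᵀ·S⁻¹ = [-15249765/99351457 25827893/99351457; -23422988/99351457 -10071539/99351457]
step 1: x' = x̄ + K·y = [21718146/99351457, -111451467/99351457]
step 1: P' = (I − K·H)·P̄ = [18134709/99351457 14288117/99351457; 14288117/99351457 26467945/99351457]
step 2: x̄ = F·x = [46297029/99351457, 176605905/99351457]
step 2: P̄ = F·P·Fᵀ + Q = [374760485/99351457 -136744436/99351457; -136744436/99351457 402005995/99351457]
step 2: y = z − H·x̄ = [675466201/99351457, 413023637/99351457]
step 2: S = H·P̄·Hᵀ + R = [3569753652/99351457 2244965567/99351457; 2244965567/99351457 6721153034/99351457]
step 2: K = P̄·Hᵀ·S⁻¹ = [-29184554211/190767108647 49421121859/190767108647; -44899314100/190767108647 -19466994709/190767108647]
step 2: x' = x̄ + K·y = [95930771255/190767108647, -47082351414/190767108647]
step 2: P' = (I − K·H)·P̄ = [34703618115/190767108647 27344866243/190767108647; 27344866243/190767108647 50750796719/190767108647]

step 0: x' = [8471/47927, 36885/47927], P' = [9567/47927 7903/47927; 7903/47927 14123/47927]
step 1: x' = [21718146/99351457, -111451467/99351457], P' = [18134709/99351457 14288117/99351457; 14288117/99351457 26467945/99351457]
step 2: x' = [95930771255/190767108647, -47082351414/190767108647], P' = [34703618115/190767108647 27344866243/190767108647; 27344866243/190767108647 50750796719/190767108647]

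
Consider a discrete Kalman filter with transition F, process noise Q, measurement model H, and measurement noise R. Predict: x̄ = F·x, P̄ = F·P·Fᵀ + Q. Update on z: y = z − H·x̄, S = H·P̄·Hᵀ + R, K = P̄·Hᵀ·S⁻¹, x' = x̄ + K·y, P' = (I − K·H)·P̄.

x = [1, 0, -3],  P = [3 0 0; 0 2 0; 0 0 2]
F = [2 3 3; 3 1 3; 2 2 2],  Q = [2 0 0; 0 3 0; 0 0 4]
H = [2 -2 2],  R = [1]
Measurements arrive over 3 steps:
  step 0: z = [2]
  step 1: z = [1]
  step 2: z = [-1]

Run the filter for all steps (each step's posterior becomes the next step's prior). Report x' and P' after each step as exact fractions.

step 0: x' = [-37/19, -630/209, -20/209], P' = [246/19 382/19 140/19; 382/19 7746/209 3570/209; 140/19 3570/209 2064/209]
step 1: x' = [1299148/934909, 1405339/934909, 570574/934909], P' = [6978392/934909 8178212/934909 1432248/934909; 8178212/934909 13359655/934909 5350768/934909; 1432248/934909 5350768/934909 4089092/934909]
step 2: x' = [196408171/1610016497, 1489078811/1610016497, 496191498/1610016497], P' = [11944325233/1610016497 14066877033/1610016497 2519528706/1610016497; 14066877033/1610016497 23188259830/1610016497 9411604158/1610016497; 2519528706/1610016497 9411604158/1610016497 7187590304/1610016497]

step 0: x̄ = F·x = [-7, -6, -4]
step 0: P̄ = F·P·Fᵀ + Q = [50 42 36; 42 50 34; 36 34 32]
step 0: y = z − H·x̄ = [12]
step 0: S = H·P̄·Hᵀ + R = [209]
step 0: K = P̄·Hᵀ·S⁻¹ = [8/19; 52/209; 68/209]
step 0: x' = x̄ + K·y = [-37/19, -630/209, -20/209]
step 0: P' = (I − K·H)·P̄ = [246/19 382/19 140/19; 382/19 7746/209 3570/209; 140/19 3570/209 2064/209]
step 1: x̄ = F·x = [-2764/209, -1911/209, -2114/209]
step 1: P̄ = F·P·Fᵀ + Q = [232696/209 170212/209 169944/209; 170212/209 125655/209 124768/209; 169944/209 124768/209 125396/209]
step 1: y = z − H·x̄ = [6143/209]
step 1: S = H·P̄·Hᵀ + R = [934909/209]
step 1: K = P̄·Hᵀ·S⁻¹ = [464856/934909; 338650/934909; 341144/934909]
step 1: x' = x̄ + K·y = [1299148/934909, 1405339/934909, 570574/934909]
step 1: P' = (I − K·H)·P̄ = [6978392/934909 8178212/934909 1432248/934909; 8178212/934909 13359655/934909 5350768/934909; 1432248/934909 5350768/934909 4089092/934909]
step 2: x̄ = F·x = [8526035/934909, 7014505/934909, 6550122/934909]
step 2: P̄ = F·P·Fᵀ + Q = [398461453/934909 294404413/934909 292919866/934909; 294404413/934909 222726082/934909 218543030/934909; 292919866/934909 218543030/934909 221138016/934909]
step 2: y = z − H·x̄ = [-17058213/934909]
step 2: S = H·P̄·Hᵀ + R = [1610016497/934909]
step 2: K = P̄·Hᵀ·S⁻¹ = [793953812/1610016497; 580442722/1610016497; 591029704/1610016497]
step 2: x' = x̄ + K·y = [196408171/1610016497, 1489078811/1610016497, 496191498/1610016497]
step 2: P' = (I − K·H)·P̄ = [11944325233/1610016497 14066877033/1610016497 2519528706/1610016497; 14066877033/1610016497 23188259830/1610016497 9411604158/1610016497; 2519528706/1610016497 9411604158/1610016497 7187590304/1610016497]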